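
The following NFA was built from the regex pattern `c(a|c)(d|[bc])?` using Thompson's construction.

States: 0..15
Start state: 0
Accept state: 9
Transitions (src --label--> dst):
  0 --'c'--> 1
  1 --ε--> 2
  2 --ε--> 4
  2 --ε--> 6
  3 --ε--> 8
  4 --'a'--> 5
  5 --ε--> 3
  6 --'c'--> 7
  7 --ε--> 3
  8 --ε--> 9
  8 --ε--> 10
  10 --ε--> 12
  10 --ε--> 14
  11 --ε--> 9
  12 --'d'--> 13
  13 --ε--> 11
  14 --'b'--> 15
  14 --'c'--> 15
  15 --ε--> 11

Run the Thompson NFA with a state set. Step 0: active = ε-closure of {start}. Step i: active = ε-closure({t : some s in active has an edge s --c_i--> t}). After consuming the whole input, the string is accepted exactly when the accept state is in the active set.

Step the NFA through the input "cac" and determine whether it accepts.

Answer: ACCEPT

Derivation:
S₀ = ε-closure({0}) = {0}
'c' @ 1: {1,2,4,6}
'a' @ 2: {3,5,8,9,10,12,14}  (accept∈set)
'c' @ 3: {9,11,15}  (accept∈set)
after full input: {9,11,15}  (accept=9 in)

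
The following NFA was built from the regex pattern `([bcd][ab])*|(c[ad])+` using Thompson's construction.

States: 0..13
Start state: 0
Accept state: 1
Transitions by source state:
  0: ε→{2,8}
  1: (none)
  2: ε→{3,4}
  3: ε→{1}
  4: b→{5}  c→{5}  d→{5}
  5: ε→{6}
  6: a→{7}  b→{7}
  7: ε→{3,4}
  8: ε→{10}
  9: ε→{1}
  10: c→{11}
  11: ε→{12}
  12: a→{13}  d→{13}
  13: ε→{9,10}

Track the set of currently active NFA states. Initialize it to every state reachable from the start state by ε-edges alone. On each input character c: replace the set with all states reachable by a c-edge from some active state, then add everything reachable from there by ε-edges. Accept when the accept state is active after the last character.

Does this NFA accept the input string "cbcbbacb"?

Answer: ACCEPT

Steps:
initial (ε-close {0}): {0,1,2,3,4,8,10}
'c' @ 1: {5,6,11,12}
'b' @ 2: {1,3,4,7}  ✓accept
'c' @ 3: {5,6}
'b' @ 4: {1,3,4,7}  ✓accept
'b' @ 5: {5,6}
'a' @ 6: {1,3,4,7}  ✓accept
'c' @ 7: {5,6}
'b' @ 8: {1,3,4,7}  ✓accept
after full input: {1,3,4,7}  (accept=1 in)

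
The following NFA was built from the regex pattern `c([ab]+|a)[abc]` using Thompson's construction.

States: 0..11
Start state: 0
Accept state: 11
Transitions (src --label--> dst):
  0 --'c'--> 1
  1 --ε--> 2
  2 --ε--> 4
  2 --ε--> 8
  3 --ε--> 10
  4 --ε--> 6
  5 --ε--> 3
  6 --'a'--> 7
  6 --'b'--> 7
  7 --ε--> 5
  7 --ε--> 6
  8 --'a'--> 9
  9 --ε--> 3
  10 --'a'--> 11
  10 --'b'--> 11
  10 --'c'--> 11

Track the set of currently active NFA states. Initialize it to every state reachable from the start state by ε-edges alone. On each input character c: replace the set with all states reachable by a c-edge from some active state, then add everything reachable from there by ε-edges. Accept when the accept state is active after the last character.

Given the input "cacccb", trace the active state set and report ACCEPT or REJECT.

start: ε-closure({0}) = {0}
'c' @ 1: {1,2,4,6,8}
'a' @ 2: {3,5,6,7,9,10}
'c' @ 3: {11}  ✓accept
'c' @ 4: {}  — no active states
rest 'cb' ignored (set empty)
after full input: {}  (accept=11 not in)

Answer: REJECT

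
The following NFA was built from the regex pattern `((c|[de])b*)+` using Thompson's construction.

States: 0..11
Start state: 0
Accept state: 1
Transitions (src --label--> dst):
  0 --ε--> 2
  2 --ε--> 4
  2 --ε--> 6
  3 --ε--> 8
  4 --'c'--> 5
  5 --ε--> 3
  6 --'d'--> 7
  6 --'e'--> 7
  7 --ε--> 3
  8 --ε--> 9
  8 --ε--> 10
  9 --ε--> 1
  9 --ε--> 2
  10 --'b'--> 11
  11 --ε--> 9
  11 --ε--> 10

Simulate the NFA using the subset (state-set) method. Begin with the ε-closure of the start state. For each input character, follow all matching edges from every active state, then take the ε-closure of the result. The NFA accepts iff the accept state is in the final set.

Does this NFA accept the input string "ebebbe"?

S₀ = ε-closure({0}) = {0,2,4,6}
'e' @ 1: {1,2,3,4,6,7,8,9,10}  ✓accept
'b' @ 2: {1,2,4,6,9,10,11}  ✓accept
'e' @ 3: {1,2,3,4,6,7,8,9,10}  ✓accept
'b' @ 4: {1,2,4,6,9,10,11}  ✓accept
'b' @ 5: {1,2,4,6,9,10,11}  ✓accept
'e' @ 6: {1,2,3,4,6,7,8,9,10}  ✓accept
final: {1,2,3,4,6,7,8,9,10}; accept 1 in set

Answer: ACCEPT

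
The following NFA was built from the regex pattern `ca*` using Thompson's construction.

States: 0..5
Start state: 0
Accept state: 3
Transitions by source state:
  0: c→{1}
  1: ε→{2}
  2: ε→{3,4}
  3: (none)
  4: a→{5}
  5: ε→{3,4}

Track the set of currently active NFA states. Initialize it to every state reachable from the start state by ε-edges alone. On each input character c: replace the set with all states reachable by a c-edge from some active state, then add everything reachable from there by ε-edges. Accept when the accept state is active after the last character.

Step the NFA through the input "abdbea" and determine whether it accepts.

start: ε-closure({0}) = {0}
'a' @ 1: {}  — dead — no transitions
rest 'bdbea' ignored (set empty)
after full input: {}  (accept=3 not in)

Answer: REJECT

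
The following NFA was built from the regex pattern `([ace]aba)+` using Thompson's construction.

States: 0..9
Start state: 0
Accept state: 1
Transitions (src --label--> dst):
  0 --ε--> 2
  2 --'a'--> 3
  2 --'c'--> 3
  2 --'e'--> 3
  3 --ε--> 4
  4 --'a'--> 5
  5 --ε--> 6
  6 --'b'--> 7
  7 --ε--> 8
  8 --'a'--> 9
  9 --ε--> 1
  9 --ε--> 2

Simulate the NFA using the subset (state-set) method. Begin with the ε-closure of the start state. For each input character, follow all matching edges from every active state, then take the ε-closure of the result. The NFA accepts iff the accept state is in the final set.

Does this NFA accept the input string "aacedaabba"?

start: ε-closure({0}) = {0,2}
'a' @ 1: {3,4}
'a' @ 2: {5,6}
'c' @ 3: {}  — no active states
rest 'edaabba' ignored (set empty)
end set {} — state 1 not in

Answer: REJECT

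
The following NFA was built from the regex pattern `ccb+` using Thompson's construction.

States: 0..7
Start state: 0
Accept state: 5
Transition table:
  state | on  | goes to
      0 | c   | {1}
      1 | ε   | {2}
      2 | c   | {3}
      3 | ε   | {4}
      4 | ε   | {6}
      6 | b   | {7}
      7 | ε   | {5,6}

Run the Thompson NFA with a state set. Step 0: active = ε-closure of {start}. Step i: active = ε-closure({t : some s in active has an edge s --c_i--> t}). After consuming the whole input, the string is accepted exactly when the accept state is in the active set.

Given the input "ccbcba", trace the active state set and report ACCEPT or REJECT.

Answer: REJECT

Trace:
initial (ε-close {0}): {0}
'c' @ 1: {1,2}
'c' @ 2: {3,4,6}
'b' @ 3: {5,6,7}  ✓accept
'c' @ 4: {}  — no active states
rest 'ba' ignored (set empty)
end set {} — state 5 not in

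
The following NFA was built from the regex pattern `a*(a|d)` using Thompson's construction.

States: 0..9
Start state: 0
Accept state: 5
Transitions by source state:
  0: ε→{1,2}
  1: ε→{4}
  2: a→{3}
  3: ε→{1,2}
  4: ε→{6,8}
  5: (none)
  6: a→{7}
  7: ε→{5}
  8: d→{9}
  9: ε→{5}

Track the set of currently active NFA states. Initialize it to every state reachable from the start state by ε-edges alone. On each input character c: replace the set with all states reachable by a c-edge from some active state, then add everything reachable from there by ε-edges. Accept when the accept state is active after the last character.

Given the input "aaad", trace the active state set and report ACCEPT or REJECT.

Answer: ACCEPT

Derivation:
S₀ = ε-closure({0}) = {0,1,2,4,6,8}
'a' @ 1: {1,2,3,4,5,6,7,8}  [accepting]
'a' @ 2: {1,2,3,4,5,6,7,8}  [accepting]
'a' @ 3: {1,2,3,4,5,6,7,8}  [accepting]
'd' @ 4: {5,9}  [accepting]
final: {5,9}; accept 5 in set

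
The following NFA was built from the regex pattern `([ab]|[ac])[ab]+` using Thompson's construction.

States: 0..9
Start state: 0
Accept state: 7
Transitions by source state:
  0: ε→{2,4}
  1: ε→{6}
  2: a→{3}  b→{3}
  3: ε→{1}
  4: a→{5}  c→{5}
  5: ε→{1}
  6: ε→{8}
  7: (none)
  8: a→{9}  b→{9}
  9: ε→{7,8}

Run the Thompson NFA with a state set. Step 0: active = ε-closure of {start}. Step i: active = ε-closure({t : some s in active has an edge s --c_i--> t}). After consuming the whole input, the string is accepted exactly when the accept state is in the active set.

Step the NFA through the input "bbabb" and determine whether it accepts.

Answer: ACCEPT

Trace:
S₀ = ε-closure({0}) = {0,2,4}
'b' @ 1: {1,3,6,8}
'b' @ 2: {7,8,9}  ✓accept
'a' @ 3: {7,8,9}  ✓accept
'b' @ 4: {7,8,9}  ✓accept
'b' @ 5: {7,8,9}  ✓accept
end set {7,8,9} — state 7 in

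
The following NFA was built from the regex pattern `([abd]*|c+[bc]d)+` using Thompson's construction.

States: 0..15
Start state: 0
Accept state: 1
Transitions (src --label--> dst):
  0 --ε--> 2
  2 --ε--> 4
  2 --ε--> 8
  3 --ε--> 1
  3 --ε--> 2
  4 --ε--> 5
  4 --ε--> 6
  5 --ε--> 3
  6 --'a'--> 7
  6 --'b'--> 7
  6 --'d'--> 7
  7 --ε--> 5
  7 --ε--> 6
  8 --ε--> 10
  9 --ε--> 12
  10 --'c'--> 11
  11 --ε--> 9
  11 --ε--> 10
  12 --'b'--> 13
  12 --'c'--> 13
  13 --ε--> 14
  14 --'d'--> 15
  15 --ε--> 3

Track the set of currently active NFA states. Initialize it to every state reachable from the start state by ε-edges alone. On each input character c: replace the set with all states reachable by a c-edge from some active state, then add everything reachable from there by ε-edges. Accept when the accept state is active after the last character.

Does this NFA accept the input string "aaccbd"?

Answer: ACCEPT

Trace:
S₀ = ε-closure({0}) = {0,1,2,3,4,5,6,8,10}
'a' @ 1: {1,2,3,4,5,6,7,8,10}  ✓accept
'a' @ 2: {1,2,3,4,5,6,7,8,10}  ✓accept
'c' @ 3: {9,10,11,12}
'c' @ 4: {9,10,11,12,13,14}
'b' @ 5: {13,14}
'd' @ 6: {1,2,3,4,5,6,8,10,15}  ✓accept
final: {1,2,3,4,5,6,8,10,15}; accept 1 in set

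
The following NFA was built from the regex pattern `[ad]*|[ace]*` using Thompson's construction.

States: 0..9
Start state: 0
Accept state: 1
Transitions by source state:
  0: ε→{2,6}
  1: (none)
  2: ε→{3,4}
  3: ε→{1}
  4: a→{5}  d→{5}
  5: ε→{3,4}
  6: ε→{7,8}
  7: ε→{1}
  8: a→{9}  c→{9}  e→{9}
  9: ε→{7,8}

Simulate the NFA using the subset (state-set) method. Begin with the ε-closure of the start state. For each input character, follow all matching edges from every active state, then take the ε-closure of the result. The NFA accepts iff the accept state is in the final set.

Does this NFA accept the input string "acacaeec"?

Answer: ACCEPT

Derivation:
S₀ = ε-closure({0}) = {0,1,2,3,4,6,7,8}
'a' @ 1: {1,3,4,5,7,8,9}  [accepting]
'c' @ 2: {1,7,8,9}  [accepting]
'a' @ 3: {1,7,8,9}  [accepting]
'c' @ 4: {1,7,8,9}  [accepting]
'a' @ 5: {1,7,8,9}  [accepting]
'e' @ 6: {1,7,8,9}  [accepting]
'e' @ 7: {1,7,8,9}  [accepting]
'c' @ 8: {1,7,8,9}  [accepting]
end set {1,7,8,9} — state 1 in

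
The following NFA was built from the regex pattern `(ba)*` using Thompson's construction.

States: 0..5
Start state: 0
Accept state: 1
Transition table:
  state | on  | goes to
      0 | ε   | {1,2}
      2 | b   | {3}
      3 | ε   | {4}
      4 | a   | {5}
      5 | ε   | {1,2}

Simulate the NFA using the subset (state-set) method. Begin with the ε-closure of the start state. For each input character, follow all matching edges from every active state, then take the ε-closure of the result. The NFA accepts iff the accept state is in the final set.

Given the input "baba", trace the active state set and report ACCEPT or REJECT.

Answer: ACCEPT

Trace:
start: ε-closure({0}) = {0,1,2}
'b' @ 1: {3,4}
'a' @ 2: {1,2,5}  (accept∈set)
'b' @ 3: {3,4}
'a' @ 4: {1,2,5}  (accept∈set)
end set {1,2,5} — state 1 in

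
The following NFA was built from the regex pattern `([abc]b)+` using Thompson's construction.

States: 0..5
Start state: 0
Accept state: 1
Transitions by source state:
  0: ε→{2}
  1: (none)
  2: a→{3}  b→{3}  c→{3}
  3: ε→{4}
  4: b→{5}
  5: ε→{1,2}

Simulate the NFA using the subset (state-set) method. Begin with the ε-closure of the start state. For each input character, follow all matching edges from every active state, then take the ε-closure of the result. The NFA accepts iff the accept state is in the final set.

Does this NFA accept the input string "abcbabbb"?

Answer: ACCEPT

Trace:
start: ε-closure({0}) = {0,2}
'a' @ 1: {3,4}
'b' @ 2: {1,2,5}  (accept∈set)
'c' @ 3: {3,4}
'b' @ 4: {1,2,5}  (accept∈set)
'a' @ 5: {3,4}
'b' @ 6: {1,2,5}  (accept∈set)
'b' @ 7: {3,4}
'b' @ 8: {1,2,5}  (accept∈set)
final: {1,2,5}; accept 1 in set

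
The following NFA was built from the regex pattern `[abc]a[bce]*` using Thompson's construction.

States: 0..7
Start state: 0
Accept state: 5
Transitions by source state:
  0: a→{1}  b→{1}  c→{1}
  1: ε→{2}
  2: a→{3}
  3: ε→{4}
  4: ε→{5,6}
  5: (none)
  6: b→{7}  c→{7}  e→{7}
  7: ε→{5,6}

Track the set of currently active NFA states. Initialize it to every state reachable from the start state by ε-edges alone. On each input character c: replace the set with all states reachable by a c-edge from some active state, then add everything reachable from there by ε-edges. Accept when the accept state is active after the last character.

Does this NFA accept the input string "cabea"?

S₀ = ε-closure({0}) = {0}
'c' @ 1: {1,2}
'a' @ 2: {3,4,5,6}  (accept∈set)
'b' @ 3: {5,6,7}  (accept∈set)
'e' @ 4: {5,6,7}  (accept∈set)
'a' @ 5: {}  — dead — no transitions
after full input: {}  (accept=5 not in)

Answer: REJECT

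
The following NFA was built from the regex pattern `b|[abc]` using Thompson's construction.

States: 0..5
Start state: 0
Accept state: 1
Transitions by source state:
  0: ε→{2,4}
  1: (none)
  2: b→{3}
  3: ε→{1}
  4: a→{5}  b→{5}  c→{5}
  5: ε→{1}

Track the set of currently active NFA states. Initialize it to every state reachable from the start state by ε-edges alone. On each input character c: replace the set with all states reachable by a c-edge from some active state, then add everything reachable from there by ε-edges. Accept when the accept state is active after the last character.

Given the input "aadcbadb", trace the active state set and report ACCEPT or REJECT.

Answer: REJECT

Steps:
initial (ε-close {0}): {0,2,4}
'a' @ 1: {1,5}  ✓accept
'a' @ 2: {}  — no active states
rest 'dcbadb' ignored (set empty)
after full input: {}  (accept=1 not in)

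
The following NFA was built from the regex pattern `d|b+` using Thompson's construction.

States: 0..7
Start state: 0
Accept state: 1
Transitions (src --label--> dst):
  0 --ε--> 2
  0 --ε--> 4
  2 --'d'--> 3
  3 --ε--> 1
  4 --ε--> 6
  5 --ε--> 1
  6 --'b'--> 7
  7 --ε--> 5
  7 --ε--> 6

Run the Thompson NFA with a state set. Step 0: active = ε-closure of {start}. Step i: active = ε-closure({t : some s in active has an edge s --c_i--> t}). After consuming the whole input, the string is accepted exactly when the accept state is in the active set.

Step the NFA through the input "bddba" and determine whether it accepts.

Answer: REJECT

Derivation:
start: ε-closure({0}) = {0,2,4,6}
'b' @ 1: {1,5,6,7}  [accepting]
'd' @ 2: {}  — no active states
rest 'dba' ignored (set empty)
final: {}; accept 1 not in set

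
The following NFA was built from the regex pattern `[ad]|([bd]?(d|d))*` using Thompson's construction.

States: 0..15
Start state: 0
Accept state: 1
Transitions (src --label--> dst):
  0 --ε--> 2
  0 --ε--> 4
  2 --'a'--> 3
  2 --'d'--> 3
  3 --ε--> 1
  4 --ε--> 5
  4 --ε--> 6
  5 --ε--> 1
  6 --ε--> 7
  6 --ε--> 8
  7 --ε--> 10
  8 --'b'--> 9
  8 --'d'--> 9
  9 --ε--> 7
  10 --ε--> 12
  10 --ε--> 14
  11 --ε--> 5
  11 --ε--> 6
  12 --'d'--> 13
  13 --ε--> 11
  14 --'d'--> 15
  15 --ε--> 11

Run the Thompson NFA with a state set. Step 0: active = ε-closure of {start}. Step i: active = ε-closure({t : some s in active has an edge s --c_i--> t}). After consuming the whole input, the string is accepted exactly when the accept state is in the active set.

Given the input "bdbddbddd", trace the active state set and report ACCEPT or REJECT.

Answer: ACCEPT

Steps:
initial (ε-close {0}): {0,1,2,4,5,6,7,8,10,12,14}
'b' @ 1: {7,9,10,12,14}
'd' @ 2: {1,5,6,7,8,10,11,12,13,14,15}  (accept∈set)
'b' @ 3: {7,9,10,12,14}
'd' @ 4: {1,5,6,7,8,10,11,12,13,14,15}  (accept∈set)
'd' @ 5: {1,5,6,7,8,9,10,11,12,13,14,15}  (accept∈set)
'b' @ 6: {7,9,10,12,14}
'd' @ 7: {1,5,6,7,8,10,11,12,13,14,15}  (accept∈set)
'd' @ 8: {1,5,6,7,8,9,10,11,12,13,14,15}  (accept∈set)
'd' @ 9: {1,5,6,7,8,9,10,11,12,13,14,15}  (accept∈set)
end set {1,5,6,7,8,9,10,11,12,13,14,15} — state 1 in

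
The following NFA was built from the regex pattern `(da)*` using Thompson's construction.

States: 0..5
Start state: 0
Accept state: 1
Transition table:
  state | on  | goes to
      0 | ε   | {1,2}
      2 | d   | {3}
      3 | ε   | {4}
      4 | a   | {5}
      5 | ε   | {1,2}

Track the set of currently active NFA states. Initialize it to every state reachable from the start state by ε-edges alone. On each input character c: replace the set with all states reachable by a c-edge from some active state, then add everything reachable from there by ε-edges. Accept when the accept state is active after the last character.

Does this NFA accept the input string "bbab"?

Answer: REJECT

Steps:
S₀ = ε-closure({0}) = {0,1,2}
'b' @ 1: {}  — state set empty
rest 'bab' ignored (set empty)
after full input: {}  (accept=1 not in)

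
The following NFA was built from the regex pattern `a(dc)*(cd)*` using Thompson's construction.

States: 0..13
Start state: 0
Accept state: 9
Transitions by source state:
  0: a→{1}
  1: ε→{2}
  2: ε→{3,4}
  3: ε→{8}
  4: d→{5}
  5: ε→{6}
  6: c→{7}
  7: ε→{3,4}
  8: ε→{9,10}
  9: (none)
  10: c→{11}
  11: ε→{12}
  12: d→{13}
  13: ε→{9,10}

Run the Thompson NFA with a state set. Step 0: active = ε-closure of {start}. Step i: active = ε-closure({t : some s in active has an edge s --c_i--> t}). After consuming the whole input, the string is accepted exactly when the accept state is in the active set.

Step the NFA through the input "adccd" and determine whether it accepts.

Answer: ACCEPT

Trace:
S₀ = ε-closure({0}) = {0}
'a' @ 1: {1,2,3,4,8,9,10}  (accept∈set)
'd' @ 2: {5,6}
'c' @ 3: {3,4,7,8,9,10}  (accept∈set)
'c' @ 4: {11,12}
'd' @ 5: {9,10,13}  (accept∈set)
end set {9,10,13} — state 9 in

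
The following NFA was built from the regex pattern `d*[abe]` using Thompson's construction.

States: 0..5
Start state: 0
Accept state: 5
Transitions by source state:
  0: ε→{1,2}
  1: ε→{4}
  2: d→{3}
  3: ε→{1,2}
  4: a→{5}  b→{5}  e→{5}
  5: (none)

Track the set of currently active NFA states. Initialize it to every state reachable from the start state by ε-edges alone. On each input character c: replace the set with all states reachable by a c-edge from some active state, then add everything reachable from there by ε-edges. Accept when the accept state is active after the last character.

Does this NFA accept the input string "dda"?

Answer: ACCEPT

Steps:
start: ε-closure({0}) = {0,1,2,4}
'd' @ 1: {1,2,3,4}
'd' @ 2: {1,2,3,4}
'a' @ 3: {5}  (accept∈set)
final: {5}; accept 5 in set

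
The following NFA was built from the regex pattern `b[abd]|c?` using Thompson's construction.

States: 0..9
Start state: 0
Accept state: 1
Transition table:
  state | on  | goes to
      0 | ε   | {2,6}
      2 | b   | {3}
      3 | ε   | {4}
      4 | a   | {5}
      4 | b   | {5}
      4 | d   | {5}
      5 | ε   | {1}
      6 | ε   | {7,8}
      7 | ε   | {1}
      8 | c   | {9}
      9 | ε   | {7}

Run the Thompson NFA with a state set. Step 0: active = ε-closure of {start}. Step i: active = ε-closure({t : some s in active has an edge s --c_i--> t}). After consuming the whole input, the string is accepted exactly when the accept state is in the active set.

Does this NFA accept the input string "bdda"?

S₀ = ε-closure({0}) = {0,1,2,6,7,8}
'b' @ 1: {3,4}
'd' @ 2: {1,5}  [accepting]
'd' @ 3: {}  — state set empty
rest 'a' ignored (set empty)
after full input: {}  (accept=1 not in)

Answer: REJECT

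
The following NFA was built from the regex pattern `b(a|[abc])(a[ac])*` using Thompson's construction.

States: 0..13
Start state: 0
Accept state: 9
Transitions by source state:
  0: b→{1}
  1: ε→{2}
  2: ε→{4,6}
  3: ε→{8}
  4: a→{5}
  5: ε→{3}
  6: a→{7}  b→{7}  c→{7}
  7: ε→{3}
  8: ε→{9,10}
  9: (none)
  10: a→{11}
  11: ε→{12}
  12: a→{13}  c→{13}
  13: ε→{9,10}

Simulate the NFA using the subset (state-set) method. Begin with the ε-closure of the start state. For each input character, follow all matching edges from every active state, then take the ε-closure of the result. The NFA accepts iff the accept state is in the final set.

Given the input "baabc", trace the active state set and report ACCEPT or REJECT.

S₀ = ε-closure({0}) = {0}
'b' @ 1: {1,2,4,6}
'a' @ 2: {3,5,7,8,9,10}  [accepting]
'a' @ 3: {11,12}
'b' @ 4: {}  — dead — no transitions
rest 'c' ignored (set empty)
after full input: {}  (accept=9 not in)

Answer: REJECT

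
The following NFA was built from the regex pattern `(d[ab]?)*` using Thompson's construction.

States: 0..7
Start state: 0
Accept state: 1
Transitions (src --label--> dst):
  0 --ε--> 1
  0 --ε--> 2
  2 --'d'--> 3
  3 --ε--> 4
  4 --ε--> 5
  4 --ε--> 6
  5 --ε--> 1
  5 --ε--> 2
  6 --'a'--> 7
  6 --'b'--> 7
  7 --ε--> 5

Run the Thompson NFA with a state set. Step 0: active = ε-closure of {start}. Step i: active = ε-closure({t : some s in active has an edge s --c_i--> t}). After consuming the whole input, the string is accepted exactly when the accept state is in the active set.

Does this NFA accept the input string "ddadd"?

start: ε-closure({0}) = {0,1,2}
'd' @ 1: {1,2,3,4,5,6}  (accept∈set)
'd' @ 2: {1,2,3,4,5,6}  (accept∈set)
'a' @ 3: {1,2,5,7}  (accept∈set)
'd' @ 4: {1,2,3,4,5,6}  (accept∈set)
'd' @ 5: {1,2,3,4,5,6}  (accept∈set)
after full input: {1,2,3,4,5,6}  (accept=1 in)

Answer: ACCEPT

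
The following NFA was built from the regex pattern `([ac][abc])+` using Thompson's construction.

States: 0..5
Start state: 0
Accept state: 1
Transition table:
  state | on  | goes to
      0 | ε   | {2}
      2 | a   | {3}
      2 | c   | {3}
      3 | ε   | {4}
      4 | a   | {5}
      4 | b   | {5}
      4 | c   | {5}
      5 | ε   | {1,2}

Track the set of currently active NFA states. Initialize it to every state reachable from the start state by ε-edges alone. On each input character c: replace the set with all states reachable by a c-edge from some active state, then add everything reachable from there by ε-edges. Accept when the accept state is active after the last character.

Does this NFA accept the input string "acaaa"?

initial (ε-close {0}): {0,2}
'a' @ 1: {3,4}
'c' @ 2: {1,2,5}  (accept∈set)
'a' @ 3: {3,4}
'a' @ 4: {1,2,5}  (accept∈set)
'a' @ 5: {3,4}
after full input: {3,4}  (accept=1 not in)

Answer: REJECT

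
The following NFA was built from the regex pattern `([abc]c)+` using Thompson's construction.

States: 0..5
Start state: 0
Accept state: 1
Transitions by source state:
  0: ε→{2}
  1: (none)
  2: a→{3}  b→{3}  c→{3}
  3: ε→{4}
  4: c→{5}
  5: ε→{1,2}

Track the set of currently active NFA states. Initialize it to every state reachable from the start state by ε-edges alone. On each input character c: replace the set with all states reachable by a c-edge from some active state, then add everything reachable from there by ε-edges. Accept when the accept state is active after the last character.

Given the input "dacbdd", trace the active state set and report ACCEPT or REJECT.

Answer: REJECT

Trace:
initial (ε-close {0}): {0,2}
'd' @ 1: {}  — state set empty
rest 'acbdd' ignored (set empty)
final: {}; accept 1 not in set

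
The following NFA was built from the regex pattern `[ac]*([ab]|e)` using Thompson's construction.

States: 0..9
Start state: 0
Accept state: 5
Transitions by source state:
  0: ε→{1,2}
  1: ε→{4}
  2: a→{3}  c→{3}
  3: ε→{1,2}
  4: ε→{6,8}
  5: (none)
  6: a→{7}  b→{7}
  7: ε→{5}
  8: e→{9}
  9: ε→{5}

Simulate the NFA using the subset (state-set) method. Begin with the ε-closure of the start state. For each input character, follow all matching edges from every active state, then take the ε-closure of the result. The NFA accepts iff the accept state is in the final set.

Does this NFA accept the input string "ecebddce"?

Answer: REJECT

Trace:
initial (ε-close {0}): {0,1,2,4,6,8}
'e' @ 1: {5,9}  ✓accept
'c' @ 2: {}  — state set empty
rest 'ebddce' ignored (set empty)
end set {} — state 5 not in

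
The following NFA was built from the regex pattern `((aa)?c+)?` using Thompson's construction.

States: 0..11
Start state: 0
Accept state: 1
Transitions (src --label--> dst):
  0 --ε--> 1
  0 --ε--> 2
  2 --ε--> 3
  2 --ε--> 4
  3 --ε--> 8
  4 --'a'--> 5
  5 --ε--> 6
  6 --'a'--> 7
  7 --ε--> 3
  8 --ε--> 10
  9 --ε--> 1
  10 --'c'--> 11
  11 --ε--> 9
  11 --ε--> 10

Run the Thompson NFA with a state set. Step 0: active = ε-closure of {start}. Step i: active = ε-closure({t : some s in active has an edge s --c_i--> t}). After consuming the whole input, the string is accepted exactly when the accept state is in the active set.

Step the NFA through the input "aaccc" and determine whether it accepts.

Answer: ACCEPT

Trace:
S₀ = ε-closure({0}) = {0,1,2,3,4,8,10}
'a' @ 1: {5,6}
'a' @ 2: {3,7,8,10}
'c' @ 3: {1,9,10,11}  ✓accept
'c' @ 4: {1,9,10,11}  ✓accept
'c' @ 5: {1,9,10,11}  ✓accept
end set {1,9,10,11} — state 1 in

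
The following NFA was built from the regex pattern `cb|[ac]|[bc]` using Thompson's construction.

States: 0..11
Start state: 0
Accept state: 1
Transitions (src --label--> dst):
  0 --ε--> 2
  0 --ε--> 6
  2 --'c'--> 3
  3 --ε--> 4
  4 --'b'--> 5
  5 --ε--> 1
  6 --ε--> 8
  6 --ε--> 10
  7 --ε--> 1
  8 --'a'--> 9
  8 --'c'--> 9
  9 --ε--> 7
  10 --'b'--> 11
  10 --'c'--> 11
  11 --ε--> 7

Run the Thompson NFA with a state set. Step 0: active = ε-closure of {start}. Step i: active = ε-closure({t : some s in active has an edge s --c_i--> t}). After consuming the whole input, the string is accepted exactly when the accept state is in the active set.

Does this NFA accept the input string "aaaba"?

Answer: REJECT

Trace:
start: ε-closure({0}) = {0,2,6,8,10}
'a' @ 1: {1,7,9}  [accepting]
'a' @ 2: {}  — no active states
rest 'aba' ignored (set empty)
after full input: {}  (accept=1 not in)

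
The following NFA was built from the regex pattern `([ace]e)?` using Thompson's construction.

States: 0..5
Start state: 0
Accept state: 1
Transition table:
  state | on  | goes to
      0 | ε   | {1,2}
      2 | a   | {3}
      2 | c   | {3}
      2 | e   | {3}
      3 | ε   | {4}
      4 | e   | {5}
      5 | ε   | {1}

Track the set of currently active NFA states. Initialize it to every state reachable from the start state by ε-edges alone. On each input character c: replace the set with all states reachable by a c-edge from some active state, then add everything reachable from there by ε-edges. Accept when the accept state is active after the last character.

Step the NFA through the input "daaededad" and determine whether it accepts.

Answer: REJECT

Trace:
start: ε-closure({0}) = {0,1,2}
'd' @ 1: {}  — dead — no transitions
rest 'aaededad' ignored (set empty)
final: {}; accept 1 not in set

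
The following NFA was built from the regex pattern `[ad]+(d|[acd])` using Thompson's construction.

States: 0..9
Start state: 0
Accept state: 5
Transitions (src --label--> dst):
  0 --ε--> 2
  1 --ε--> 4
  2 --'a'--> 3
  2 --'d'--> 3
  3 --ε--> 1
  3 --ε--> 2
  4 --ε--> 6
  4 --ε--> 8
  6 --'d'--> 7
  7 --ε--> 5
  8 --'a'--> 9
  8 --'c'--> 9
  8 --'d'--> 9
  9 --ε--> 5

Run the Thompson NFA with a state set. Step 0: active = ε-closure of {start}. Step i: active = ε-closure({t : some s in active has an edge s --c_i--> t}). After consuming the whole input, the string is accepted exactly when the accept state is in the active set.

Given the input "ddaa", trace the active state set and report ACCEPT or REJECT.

start: ε-closure({0}) = {0,2}
'd' @ 1: {1,2,3,4,6,8}
'd' @ 2: {1,2,3,4,5,6,7,8,9}  (accept∈set)
'a' @ 3: {1,2,3,4,5,6,8,9}  (accept∈set)
'a' @ 4: {1,2,3,4,5,6,8,9}  (accept∈set)
after full input: {1,2,3,4,5,6,8,9}  (accept=5 in)

Answer: ACCEPT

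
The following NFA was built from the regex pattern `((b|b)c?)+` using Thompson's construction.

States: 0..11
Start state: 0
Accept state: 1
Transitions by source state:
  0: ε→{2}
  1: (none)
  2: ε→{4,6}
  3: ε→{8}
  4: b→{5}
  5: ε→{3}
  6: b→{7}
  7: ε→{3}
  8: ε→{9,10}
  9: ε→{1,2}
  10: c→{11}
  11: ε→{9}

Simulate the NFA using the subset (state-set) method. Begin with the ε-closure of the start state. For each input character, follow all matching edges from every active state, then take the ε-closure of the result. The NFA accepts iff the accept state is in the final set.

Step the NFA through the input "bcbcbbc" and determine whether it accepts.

Answer: ACCEPT

Steps:
start: ε-closure({0}) = {0,2,4,6}
'b' @ 1: {1,2,3,4,5,6,7,8,9,10}  [accepting]
'c' @ 2: {1,2,4,6,9,11}  [accepting]
'b' @ 3: {1,2,3,4,5,6,7,8,9,10}  [accepting]
'c' @ 4: {1,2,4,6,9,11}  [accepting]
'b' @ 5: {1,2,3,4,5,6,7,8,9,10}  [accepting]
'b' @ 6: {1,2,3,4,5,6,7,8,9,10}  [accepting]
'c' @ 7: {1,2,4,6,9,11}  [accepting]
final: {1,2,4,6,9,11}; accept 1 in set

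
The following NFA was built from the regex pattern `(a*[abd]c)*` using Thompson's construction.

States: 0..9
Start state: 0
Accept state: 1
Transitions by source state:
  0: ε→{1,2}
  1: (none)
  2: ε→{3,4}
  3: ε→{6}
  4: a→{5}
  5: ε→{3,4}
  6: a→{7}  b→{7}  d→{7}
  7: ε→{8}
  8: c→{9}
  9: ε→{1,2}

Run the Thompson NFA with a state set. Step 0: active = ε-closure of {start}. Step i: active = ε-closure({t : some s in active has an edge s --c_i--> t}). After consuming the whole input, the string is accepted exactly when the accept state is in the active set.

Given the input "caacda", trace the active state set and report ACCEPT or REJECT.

start: ε-closure({0}) = {0,1,2,3,4,6}
'c' @ 1: {}  — no active states
rest 'aacda' ignored (set empty)
after full input: {}  (accept=1 not in)

Answer: REJECT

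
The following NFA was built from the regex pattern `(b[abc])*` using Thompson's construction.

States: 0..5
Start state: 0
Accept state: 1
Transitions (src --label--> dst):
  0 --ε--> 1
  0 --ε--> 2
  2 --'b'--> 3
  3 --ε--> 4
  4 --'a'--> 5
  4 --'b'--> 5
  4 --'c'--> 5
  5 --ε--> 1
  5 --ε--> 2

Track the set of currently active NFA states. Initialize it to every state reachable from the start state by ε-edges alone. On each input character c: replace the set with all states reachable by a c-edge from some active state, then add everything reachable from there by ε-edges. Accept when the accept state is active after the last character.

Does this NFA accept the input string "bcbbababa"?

S₀ = ε-closure({0}) = {0,1,2}
'b' @ 1: {3,4}
'c' @ 2: {1,2,5}  ✓accept
'b' @ 3: {3,4}
'b' @ 4: {1,2,5}  ✓accept
'a' @ 5: {}  — no active states
rest 'baba' ignored (set empty)
end set {} — state 1 not in

Answer: REJECT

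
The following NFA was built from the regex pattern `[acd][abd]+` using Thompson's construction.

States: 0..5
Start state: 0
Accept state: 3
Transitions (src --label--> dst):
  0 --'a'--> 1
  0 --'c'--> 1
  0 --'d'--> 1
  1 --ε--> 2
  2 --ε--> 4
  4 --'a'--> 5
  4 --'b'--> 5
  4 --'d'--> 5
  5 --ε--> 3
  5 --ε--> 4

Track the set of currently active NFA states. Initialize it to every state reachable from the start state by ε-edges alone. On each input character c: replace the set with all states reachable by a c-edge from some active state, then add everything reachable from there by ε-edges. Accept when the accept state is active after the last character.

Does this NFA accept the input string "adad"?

Answer: ACCEPT

Steps:
start: ε-closure({0}) = {0}
'a' @ 1: {1,2,4}
'd' @ 2: {3,4,5}  (accept∈set)
'a' @ 3: {3,4,5}  (accept∈set)
'd' @ 4: {3,4,5}  (accept∈set)
end set {3,4,5} — state 3 in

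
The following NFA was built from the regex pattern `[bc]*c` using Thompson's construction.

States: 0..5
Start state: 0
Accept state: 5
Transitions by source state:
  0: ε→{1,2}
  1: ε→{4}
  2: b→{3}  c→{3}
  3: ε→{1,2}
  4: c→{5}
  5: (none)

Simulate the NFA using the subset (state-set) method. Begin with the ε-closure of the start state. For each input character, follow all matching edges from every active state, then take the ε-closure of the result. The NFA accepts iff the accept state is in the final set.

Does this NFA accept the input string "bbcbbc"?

Answer: ACCEPT

Derivation:
initial (ε-close {0}): {0,1,2,4}
'b' @ 1: {1,2,3,4}
'b' @ 2: {1,2,3,4}
'c' @ 3: {1,2,3,4,5}  [accepting]
'b' @ 4: {1,2,3,4}
'b' @ 5: {1,2,3,4}
'c' @ 6: {1,2,3,4,5}  [accepting]
after full input: {1,2,3,4,5}  (accept=5 in)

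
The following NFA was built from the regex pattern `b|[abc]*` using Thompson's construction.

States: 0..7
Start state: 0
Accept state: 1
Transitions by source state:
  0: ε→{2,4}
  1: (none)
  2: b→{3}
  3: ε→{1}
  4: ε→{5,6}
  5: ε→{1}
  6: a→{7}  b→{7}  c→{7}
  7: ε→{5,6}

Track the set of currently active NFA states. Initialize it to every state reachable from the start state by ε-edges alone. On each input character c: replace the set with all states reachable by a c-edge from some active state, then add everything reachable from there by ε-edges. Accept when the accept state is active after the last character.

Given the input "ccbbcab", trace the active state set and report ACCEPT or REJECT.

Answer: ACCEPT

Trace:
initial (ε-close {0}): {0,1,2,4,5,6}
'c' @ 1: {1,5,6,7}  ✓accept
'c' @ 2: {1,5,6,7}  ✓accept
'b' @ 3: {1,5,6,7}  ✓accept
'b' @ 4: {1,5,6,7}  ✓accept
'c' @ 5: {1,5,6,7}  ✓accept
'a' @ 6: {1,5,6,7}  ✓accept
'b' @ 7: {1,5,6,7}  ✓accept
end set {1,5,6,7} — state 1 in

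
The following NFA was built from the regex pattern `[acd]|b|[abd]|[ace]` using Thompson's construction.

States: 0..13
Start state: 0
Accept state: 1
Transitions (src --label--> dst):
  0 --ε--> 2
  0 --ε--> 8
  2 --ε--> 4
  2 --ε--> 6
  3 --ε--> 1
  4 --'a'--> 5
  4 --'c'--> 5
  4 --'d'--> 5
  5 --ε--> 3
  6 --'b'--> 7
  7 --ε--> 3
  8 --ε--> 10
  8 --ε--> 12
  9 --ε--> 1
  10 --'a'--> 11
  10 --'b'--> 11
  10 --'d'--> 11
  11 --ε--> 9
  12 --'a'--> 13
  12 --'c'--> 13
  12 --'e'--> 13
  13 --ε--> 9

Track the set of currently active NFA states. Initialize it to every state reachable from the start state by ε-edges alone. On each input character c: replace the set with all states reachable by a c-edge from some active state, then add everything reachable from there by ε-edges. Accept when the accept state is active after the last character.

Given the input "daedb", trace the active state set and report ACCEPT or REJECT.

Answer: REJECT

Derivation:
S₀ = ε-closure({0}) = {0,2,4,6,8,10,12}
'd' @ 1: {1,3,5,9,11}  (accept∈set)
'a' @ 2: {}  — no active states
rest 'edb' ignored (set empty)
final: {}; accept 1 not in set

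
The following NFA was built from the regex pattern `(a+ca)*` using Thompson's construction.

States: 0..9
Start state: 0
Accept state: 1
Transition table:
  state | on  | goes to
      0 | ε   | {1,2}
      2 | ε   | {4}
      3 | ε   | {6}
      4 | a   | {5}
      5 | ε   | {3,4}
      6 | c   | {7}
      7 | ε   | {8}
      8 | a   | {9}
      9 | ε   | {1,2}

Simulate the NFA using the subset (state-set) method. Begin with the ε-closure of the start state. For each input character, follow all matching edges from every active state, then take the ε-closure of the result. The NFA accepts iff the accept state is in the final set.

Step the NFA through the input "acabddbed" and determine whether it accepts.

start: ε-closure({0}) = {0,1,2,4}
'a' @ 1: {3,4,5,6}
'c' @ 2: {7,8}
'a' @ 3: {1,2,4,9}  [accepting]
'b' @ 4: {}  — state set empty
rest 'ddbed' ignored (set empty)
after full input: {}  (accept=1 not in)

Answer: REJECT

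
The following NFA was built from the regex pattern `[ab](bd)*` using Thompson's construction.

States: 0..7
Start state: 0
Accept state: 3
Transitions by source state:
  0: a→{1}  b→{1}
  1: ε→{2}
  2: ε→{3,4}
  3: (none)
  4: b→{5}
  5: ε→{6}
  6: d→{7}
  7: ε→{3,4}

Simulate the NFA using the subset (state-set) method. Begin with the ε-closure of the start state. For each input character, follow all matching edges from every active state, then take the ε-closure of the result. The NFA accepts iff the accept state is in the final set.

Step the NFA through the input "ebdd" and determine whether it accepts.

S₀ = ε-closure({0}) = {0}
'e' @ 1: {}  — dead — no transitions
rest 'bdd' ignored (set empty)
after full input: {}  (accept=3 not in)

Answer: REJECT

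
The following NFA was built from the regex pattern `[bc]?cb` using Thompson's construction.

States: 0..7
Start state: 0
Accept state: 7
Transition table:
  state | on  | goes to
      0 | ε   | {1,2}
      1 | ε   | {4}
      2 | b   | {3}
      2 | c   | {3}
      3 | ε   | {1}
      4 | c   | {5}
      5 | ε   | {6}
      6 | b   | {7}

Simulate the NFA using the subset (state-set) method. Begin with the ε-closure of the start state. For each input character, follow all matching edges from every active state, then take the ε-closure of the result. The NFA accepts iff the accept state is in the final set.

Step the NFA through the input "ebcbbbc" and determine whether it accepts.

S₀ = ε-closure({0}) = {0,1,2,4}
'e' @ 1: {}  — no active states
rest 'bcbbbc' ignored (set empty)
end set {} — state 7 not in

Answer: REJECT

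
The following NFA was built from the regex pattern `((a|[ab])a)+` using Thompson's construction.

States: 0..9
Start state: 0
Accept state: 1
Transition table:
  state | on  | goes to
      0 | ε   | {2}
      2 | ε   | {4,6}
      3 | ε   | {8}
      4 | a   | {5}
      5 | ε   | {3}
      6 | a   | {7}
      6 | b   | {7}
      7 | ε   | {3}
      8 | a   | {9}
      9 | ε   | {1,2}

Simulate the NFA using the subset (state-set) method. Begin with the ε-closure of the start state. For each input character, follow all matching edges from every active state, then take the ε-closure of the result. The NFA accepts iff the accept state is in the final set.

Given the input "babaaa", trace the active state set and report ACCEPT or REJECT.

Answer: ACCEPT

Steps:
initial (ε-close {0}): {0,2,4,6}
'b' @ 1: {3,7,8}
'a' @ 2: {1,2,4,6,9}  [accepting]
'b' @ 3: {3,7,8}
'a' @ 4: {1,2,4,6,9}  [accepting]
'a' @ 5: {3,5,7,8}
'a' @ 6: {1,2,4,6,9}  [accepting]
final: {1,2,4,6,9}; accept 1 in set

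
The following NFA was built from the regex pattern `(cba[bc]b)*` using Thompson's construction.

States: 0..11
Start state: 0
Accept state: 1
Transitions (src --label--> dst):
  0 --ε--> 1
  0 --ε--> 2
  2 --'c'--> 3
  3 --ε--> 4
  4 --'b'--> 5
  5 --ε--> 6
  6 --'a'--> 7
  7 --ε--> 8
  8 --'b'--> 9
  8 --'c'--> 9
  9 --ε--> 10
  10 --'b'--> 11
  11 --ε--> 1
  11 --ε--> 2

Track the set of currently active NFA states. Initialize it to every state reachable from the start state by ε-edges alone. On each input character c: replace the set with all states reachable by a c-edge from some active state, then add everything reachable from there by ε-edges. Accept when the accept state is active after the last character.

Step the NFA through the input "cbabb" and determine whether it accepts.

initial (ε-close {0}): {0,1,2}
'c' @ 1: {3,4}
'b' @ 2: {5,6}
'a' @ 3: {7,8}
'b' @ 4: {9,10}
'b' @ 5: {1,2,11}  (accept∈set)
end set {1,2,11} — state 1 in

Answer: ACCEPT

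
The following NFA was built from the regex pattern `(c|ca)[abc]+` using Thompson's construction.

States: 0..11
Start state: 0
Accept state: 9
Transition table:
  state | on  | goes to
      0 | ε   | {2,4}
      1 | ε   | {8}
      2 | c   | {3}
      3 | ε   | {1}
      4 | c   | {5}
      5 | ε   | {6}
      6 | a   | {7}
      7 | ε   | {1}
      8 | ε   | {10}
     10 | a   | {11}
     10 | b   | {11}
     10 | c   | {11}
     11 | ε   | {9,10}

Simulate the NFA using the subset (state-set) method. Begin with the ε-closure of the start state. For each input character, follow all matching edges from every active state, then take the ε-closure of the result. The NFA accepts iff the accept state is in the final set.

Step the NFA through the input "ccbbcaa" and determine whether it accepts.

S₀ = ε-closure({0}) = {0,2,4}
'c' @ 1: {1,3,5,6,8,10}
'c' @ 2: {9,10,11}  [accepting]
'b' @ 3: {9,10,11}  [accepting]
'b' @ 4: {9,10,11}  [accepting]
'c' @ 5: {9,10,11}  [accepting]
'a' @ 6: {9,10,11}  [accepting]
'a' @ 7: {9,10,11}  [accepting]
after full input: {9,10,11}  (accept=9 in)

Answer: ACCEPT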